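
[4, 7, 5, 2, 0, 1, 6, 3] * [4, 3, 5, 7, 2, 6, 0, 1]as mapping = [0→2, 1→1, 2→6, 3→5, 4→4, 5→3, 6→0, 7→7]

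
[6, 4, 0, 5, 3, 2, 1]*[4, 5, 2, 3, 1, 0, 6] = [6, 1, 4, 0, 3, 2, 5]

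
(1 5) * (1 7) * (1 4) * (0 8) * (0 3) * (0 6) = (0 8 3 6)(1 5 7 4)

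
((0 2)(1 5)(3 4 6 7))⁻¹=(0 2)(1 5)(3 7 6 4)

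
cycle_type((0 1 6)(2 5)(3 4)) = 2^2.3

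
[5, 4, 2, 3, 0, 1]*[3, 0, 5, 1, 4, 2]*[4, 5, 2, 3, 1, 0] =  [2, 1, 0, 5, 3, 4]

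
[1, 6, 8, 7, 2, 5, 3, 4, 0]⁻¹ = [8, 0, 4, 6, 7, 5, 1, 3, 2]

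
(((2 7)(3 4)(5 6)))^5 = (2 7)(3 4)(5 6)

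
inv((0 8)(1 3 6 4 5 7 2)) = (0 8)(1 2 7 5 4 6 3)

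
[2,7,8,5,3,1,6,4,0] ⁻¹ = [8,5,0,4,7,3,6,1,2] 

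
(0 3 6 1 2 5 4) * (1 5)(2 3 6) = (0 6 5 4)(1 3 2)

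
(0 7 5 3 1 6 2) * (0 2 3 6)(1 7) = (0 1)(3 7 5 6)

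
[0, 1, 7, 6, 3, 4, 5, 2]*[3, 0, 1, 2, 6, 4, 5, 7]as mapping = [0→3, 1→0, 2→7, 3→5, 4→2, 5→6, 6→4, 7→1]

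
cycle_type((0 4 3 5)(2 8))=2.4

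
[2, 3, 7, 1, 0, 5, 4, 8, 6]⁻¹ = [4, 3, 0, 1, 6, 5, 8, 2, 7]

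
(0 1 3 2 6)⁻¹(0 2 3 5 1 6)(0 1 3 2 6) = (0 1 6 2 5 3)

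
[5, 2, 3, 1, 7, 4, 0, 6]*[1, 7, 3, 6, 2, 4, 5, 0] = [4, 3, 6, 7, 0, 2, 1, 5]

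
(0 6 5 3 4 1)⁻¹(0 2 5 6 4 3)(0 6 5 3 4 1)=(1 4 6 2 3 5)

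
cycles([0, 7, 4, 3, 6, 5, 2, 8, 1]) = (1 7 8)(2 4 6)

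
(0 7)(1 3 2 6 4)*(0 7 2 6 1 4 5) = (0 2 1 3 6 5)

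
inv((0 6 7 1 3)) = (0 3 1 7 6)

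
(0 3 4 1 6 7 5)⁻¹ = (0 5 7 6 1 4 3)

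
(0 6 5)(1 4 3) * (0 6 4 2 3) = (0 4)(1 2 3)(5 6)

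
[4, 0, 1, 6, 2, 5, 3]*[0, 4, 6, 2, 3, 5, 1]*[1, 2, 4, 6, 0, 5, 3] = [6, 1, 0, 2, 3, 5, 4]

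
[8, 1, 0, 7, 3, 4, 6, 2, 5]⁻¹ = [2, 1, 7, 4, 5, 8, 6, 3, 0]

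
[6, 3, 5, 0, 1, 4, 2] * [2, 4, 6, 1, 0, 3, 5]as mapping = [0→5, 1→1, 2→3, 3→2, 4→4, 5→0, 6→6]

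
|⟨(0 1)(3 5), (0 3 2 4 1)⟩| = 360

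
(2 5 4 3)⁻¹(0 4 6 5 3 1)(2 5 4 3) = (0 3 6 4 2 1)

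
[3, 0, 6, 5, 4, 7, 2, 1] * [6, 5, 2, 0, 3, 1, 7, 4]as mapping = [0→0, 1→6, 2→7, 3→1, 4→3, 5→4, 6→2, 7→5]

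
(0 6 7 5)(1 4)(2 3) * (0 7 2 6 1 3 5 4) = (0 1)(2 5 7 4 3 6)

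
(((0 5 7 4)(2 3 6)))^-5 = (0 4 7 5)(2 3 6)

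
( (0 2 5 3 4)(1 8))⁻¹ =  (0 4 3 5 2)(1 8)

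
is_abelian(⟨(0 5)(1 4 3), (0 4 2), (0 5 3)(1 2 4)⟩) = no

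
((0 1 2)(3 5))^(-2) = (0 1 2)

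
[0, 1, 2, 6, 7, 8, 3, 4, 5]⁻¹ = [0, 1, 2, 6, 7, 8, 3, 4, 5]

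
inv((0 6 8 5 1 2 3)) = (0 3 2 1 5 8 6)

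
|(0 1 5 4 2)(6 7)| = 10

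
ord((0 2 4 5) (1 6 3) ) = 12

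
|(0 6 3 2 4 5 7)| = 7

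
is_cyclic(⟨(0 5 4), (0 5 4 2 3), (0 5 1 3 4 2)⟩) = no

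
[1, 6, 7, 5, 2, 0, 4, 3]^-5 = [4, 2, 5, 1, 3, 6, 7, 0]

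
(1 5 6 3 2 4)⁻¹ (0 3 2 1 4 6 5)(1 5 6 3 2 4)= (0 2 4 5 1 3 6)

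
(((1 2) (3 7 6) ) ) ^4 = (3 7 6) 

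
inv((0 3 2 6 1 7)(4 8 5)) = (0 7 1 6 2 3)(4 5 8)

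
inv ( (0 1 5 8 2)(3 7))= (0 2 8 5 1)(3 7)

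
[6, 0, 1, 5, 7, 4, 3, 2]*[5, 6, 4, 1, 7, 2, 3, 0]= [3, 5, 6, 2, 0, 7, 1, 4]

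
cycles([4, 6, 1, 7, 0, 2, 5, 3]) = (0 4)(1 6 5 2)(3 7)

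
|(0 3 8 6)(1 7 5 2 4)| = 20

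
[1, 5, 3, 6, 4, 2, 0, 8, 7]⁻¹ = [6, 0, 5, 2, 4, 1, 3, 8, 7]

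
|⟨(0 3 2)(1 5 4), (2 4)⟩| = 24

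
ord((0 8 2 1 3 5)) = 6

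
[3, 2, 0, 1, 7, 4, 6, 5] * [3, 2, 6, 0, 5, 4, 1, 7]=[0, 6, 3, 2, 7, 5, 1, 4]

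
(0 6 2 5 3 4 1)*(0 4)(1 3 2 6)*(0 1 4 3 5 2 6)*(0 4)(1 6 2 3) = (2 3 6 4 5)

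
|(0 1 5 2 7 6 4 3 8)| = 9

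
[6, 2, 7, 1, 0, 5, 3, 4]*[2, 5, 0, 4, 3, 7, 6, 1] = [6, 0, 1, 5, 2, 7, 4, 3]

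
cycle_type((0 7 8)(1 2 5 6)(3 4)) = 2.3.4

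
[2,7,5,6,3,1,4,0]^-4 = [2,7,5,4,6,1,3,0]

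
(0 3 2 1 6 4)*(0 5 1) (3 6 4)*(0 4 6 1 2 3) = (0 1 6) (2 4 5) 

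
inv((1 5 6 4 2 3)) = (1 3 2 4 6 5)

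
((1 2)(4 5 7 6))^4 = ()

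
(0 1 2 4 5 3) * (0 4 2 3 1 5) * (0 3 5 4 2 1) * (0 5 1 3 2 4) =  (2 3 4)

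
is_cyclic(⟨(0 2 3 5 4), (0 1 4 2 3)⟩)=no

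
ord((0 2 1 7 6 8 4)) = 7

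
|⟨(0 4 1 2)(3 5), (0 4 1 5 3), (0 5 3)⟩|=360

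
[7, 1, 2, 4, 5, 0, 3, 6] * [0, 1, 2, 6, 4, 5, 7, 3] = [3, 1, 2, 4, 5, 0, 6, 7]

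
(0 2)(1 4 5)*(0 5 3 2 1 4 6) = (0 1 6)(2 5 4 3)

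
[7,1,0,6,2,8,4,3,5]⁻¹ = [2,1,4,7,6,8,3,0,5]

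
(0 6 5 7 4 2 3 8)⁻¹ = (0 8 3 2 4 7 5 6)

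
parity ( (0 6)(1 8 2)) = odd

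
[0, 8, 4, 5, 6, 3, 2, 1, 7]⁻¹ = [0, 7, 6, 5, 2, 3, 4, 8, 1]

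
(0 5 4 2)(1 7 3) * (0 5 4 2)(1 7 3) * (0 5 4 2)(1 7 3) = (0 2 4 5)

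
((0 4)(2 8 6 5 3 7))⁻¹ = (0 4)(2 7 3 5 6 8)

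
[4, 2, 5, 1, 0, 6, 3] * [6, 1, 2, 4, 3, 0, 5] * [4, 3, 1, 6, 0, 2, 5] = [6, 1, 4, 3, 5, 2, 0]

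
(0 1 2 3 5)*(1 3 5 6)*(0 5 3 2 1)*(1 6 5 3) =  (0 2 1 6)(3 5)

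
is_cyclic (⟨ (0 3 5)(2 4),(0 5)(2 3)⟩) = no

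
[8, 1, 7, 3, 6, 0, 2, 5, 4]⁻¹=[5, 1, 6, 3, 8, 7, 4, 2, 0]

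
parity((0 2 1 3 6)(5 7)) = odd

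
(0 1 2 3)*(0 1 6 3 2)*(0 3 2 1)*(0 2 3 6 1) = (0 1 6 3 2)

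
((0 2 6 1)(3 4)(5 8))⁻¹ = (0 1 6 2)(3 4)(5 8)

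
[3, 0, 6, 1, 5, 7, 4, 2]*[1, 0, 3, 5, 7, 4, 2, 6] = [5, 1, 2, 0, 4, 6, 7, 3]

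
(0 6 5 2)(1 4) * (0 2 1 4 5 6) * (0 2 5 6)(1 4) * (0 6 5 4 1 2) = (1 5)(2 4)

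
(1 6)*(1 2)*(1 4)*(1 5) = (1 6 2 4 5)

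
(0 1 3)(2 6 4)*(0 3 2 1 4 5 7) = (0 4 1 2 6 5 7)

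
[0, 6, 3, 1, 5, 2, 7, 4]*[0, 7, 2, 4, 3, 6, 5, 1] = [0, 5, 4, 7, 6, 2, 1, 3]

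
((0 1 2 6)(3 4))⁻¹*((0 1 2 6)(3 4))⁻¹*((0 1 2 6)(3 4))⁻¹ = (0 1 2 6)(3 4)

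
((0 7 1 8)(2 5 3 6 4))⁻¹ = (0 8 1 7)(2 4 6 3 5)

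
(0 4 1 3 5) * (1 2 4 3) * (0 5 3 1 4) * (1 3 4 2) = (0 3 4 1 2)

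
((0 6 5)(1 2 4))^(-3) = ()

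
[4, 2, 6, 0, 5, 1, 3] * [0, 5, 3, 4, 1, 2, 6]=[1, 3, 6, 0, 2, 5, 4]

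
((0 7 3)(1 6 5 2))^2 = (0 3 7)(1 5)(2 6)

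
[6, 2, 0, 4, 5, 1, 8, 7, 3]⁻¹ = [2, 5, 1, 8, 3, 4, 0, 7, 6]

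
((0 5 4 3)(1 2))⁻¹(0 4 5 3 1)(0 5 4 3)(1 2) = (0 2 5 3 4)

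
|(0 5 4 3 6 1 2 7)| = 8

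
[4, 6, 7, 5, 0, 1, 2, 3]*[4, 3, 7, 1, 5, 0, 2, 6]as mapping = [0→5, 1→2, 2→6, 3→0, 4→4, 5→3, 6→7, 7→1]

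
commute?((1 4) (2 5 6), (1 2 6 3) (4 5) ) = no:(1 4) (2 5 6)*(1 2 6 3) (4 5) = (1 5 3) (2 4), (1 2 6 3) (4 5)*(1 4) (2 5 6) = (1 5) (3 4 6) 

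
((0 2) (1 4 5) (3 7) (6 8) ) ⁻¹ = (0 2) (1 5 4) (3 7) (6 8) 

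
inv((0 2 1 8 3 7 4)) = (0 4 7 3 8 1 2)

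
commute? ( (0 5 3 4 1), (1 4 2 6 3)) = no: (0 5 3 4 1) * (1 4 2 6 3) = (0 5 1)(2 6 3), (1 4 2 6 3) * (0 5 3 4 1) = (0 5 3)(2 6 4)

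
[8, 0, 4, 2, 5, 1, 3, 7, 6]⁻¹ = [1, 5, 3, 6, 2, 4, 8, 7, 0]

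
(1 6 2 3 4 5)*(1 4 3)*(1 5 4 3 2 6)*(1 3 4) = (1 3 2 5 4) 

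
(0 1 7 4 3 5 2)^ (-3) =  (0 3 1 5 7 2 4)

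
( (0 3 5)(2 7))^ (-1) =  (0 5 3)(2 7)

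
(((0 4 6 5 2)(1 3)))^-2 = (0 5 4 2 6)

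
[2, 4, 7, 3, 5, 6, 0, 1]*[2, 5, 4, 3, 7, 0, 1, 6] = [4, 7, 6, 3, 0, 1, 2, 5]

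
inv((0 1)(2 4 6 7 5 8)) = (0 1)(2 8 5 7 6 4)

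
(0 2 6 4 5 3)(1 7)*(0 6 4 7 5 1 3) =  (0 2 4 1 5)(3 6 7)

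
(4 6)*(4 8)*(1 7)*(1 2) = (1 7 2)(4 6 8)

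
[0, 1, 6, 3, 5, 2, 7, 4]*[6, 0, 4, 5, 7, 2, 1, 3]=[6, 0, 1, 5, 2, 4, 3, 7]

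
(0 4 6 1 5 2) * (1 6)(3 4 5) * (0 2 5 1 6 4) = (0 1 3)(4 6)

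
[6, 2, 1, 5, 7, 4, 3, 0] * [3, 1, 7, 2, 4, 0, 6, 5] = [6, 7, 1, 0, 5, 4, 2, 3]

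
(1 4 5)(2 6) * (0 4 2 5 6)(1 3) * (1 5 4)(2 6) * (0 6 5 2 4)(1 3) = (0 3 2 6)(1 5)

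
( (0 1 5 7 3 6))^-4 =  (0 5 3)(1 7 6)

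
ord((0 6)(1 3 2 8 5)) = 10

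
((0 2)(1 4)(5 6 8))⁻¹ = (0 2)(1 4)(5 8 6)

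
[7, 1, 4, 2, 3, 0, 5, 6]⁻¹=[5, 1, 3, 4, 2, 6, 7, 0]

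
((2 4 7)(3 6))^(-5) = (2 4 7)(3 6)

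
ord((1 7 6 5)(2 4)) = 4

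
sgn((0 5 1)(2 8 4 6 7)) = 1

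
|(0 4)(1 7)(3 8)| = 2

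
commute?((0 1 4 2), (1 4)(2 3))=no:(0 1 4 2) * (1 4)(2 3)=(0 4 3 2), (1 4)(2 3) * (0 1 4 2)=(0 1 2 3)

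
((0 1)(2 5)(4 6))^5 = (0 1)(2 5)(4 6)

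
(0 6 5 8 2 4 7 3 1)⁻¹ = (0 1 3 7 4 2 8 5 6)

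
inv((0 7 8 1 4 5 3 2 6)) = (0 6 2 3 5 4 1 8 7)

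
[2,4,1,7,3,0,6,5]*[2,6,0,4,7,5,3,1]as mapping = [0→0,1→7,2→6,3→1,4→4,5→2,6→3,7→5]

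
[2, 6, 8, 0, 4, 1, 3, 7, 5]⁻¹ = [3, 5, 0, 6, 4, 8, 1, 7, 2]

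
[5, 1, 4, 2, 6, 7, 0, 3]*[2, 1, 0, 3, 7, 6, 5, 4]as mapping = [0→6, 1→1, 2→7, 3→0, 4→5, 5→4, 6→2, 7→3]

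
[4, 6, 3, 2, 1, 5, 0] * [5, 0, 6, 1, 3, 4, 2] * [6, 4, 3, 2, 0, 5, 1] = [2, 3, 4, 1, 6, 0, 5]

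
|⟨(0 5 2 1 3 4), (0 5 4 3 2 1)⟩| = 120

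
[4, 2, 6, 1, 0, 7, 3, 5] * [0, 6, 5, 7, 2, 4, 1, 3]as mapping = [0→2, 1→5, 2→1, 3→6, 4→0, 5→3, 6→7, 7→4]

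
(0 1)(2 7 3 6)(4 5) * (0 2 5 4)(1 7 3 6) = (0 7 6 5)(1 2 3)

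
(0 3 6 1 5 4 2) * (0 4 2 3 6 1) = (0 6)(1 5 2 4 3)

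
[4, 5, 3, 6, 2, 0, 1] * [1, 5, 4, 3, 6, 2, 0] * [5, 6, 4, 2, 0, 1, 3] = [3, 4, 2, 5, 0, 6, 1]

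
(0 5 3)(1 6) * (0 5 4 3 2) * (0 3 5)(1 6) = (0 4 5 2 3)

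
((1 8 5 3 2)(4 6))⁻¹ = (1 2 3 5 8)(4 6)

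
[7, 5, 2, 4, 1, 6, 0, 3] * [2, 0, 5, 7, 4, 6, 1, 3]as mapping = [0→3, 1→6, 2→5, 3→4, 4→0, 5→1, 6→2, 7→7]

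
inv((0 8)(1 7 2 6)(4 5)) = (0 8)(1 6 2 7)(4 5)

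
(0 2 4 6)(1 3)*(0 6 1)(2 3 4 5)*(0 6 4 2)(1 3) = (0 1 2 5)(3 6 4)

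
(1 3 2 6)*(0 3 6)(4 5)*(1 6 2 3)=(0 1 2)(4 5)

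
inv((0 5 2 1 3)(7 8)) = (0 3 1 2 5)(7 8)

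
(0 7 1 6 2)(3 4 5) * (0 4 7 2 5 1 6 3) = (0 2 4 1 3 7 6 5)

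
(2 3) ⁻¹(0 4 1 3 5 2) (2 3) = (0 4 1 2 5 3) 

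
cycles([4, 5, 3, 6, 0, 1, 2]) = (0 4)(1 5)(2 3 6)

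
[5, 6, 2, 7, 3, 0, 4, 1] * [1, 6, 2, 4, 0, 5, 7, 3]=[5, 7, 2, 3, 4, 1, 0, 6]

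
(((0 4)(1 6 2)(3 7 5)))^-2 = (1 6 2)(3 7 5)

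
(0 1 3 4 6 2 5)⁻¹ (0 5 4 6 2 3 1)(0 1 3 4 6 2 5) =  (0 6 2 5 4 3 1)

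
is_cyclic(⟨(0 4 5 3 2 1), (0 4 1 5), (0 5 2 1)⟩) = no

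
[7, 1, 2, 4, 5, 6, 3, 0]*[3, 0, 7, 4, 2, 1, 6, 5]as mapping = [0→5, 1→0, 2→7, 3→2, 4→1, 5→6, 6→4, 7→3]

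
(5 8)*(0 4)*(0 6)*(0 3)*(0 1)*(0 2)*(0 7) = (0 4 6 3 1 2 7)(5 8)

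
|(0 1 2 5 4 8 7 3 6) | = 9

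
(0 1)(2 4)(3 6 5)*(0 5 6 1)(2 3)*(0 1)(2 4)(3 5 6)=(0 1 6 3)(4 5)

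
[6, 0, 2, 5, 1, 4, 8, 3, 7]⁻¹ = [1, 4, 2, 7, 5, 3, 0, 8, 6]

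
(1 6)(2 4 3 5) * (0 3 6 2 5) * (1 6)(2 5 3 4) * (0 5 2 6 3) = (0 4 1 2 6 3 5)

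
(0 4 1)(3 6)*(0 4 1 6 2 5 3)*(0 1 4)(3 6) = (0 4 3 2 5 6 1)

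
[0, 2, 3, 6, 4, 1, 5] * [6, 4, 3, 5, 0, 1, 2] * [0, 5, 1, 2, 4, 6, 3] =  [3, 2, 6, 1, 0, 4, 5]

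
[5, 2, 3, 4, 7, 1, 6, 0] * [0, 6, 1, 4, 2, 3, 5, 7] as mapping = [0→3, 1→1, 2→4, 3→2, 4→7, 5→6, 6→5, 7→0] 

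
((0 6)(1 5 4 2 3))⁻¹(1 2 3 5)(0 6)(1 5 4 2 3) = (1 4 5 3)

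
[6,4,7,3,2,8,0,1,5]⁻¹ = [6,7,4,3,1,8,0,2,5]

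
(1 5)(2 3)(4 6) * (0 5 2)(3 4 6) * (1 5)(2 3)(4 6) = (0 1 3)(2 6 4)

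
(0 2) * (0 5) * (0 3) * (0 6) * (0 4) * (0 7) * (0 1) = (0 2 5 3 6 4 7 1)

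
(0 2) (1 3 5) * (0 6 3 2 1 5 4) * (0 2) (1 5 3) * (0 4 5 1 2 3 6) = (0 1 4 3 5 6 2) 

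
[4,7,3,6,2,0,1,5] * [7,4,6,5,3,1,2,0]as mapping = [0→3,1→0,2→5,3→2,4→6,5→7,6→4,7→1]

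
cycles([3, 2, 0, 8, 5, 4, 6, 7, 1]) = (0 3 8 1 2)(4 5)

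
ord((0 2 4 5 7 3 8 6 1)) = 9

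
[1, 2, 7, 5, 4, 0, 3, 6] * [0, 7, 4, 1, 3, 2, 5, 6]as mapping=[0→7, 1→4, 2→6, 3→2, 4→3, 5→0, 6→1, 7→5]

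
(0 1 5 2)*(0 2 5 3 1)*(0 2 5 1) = (0 2 5 1 3)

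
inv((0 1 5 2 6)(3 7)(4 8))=(0 6 2 5 1)(3 7)(4 8)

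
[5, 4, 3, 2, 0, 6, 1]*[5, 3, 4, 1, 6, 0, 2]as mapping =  [0→0, 1→6, 2→1, 3→4, 4→5, 5→2, 6→3]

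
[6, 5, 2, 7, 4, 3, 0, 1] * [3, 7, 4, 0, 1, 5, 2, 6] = [2, 5, 4, 6, 1, 0, 3, 7]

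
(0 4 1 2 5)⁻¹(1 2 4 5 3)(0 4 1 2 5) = (0 3 2 5 1)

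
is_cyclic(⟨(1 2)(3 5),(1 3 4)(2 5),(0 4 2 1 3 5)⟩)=no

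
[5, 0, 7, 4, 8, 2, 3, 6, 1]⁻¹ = [1, 8, 5, 6, 3, 0, 7, 2, 4]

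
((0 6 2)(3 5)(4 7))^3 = (3 5)(4 7)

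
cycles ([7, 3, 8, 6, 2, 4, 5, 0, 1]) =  (0 7)(1 3 6 5 4 2 8)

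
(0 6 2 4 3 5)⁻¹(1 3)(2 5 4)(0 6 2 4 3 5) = (0 3 4)(1 5)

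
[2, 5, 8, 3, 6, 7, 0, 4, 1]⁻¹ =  [6, 8, 0, 3, 7, 1, 4, 5, 2]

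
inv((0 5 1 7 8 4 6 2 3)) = (0 3 2 6 4 8 7 1 5)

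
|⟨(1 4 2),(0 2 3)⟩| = 60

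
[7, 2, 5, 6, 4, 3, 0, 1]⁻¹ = [6, 7, 1, 5, 4, 2, 3, 0]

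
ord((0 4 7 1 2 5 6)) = 7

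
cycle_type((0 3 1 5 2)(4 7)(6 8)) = 2^2.5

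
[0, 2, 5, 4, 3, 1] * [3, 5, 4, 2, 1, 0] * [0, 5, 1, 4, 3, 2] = [4, 3, 0, 5, 1, 2]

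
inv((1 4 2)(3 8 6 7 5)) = (1 2 4)(3 5 7 6 8)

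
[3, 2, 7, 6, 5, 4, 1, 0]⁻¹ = [7, 6, 1, 0, 5, 4, 3, 2]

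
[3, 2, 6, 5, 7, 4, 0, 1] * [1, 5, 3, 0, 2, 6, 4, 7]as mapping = [0→0, 1→3, 2→4, 3→6, 4→7, 5→2, 6→1, 7→5]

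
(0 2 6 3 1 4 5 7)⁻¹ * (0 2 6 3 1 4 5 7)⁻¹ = (0 5 1 6)(2 7 4 3)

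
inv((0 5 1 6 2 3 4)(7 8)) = (0 4 3 2 6 1 5)(7 8)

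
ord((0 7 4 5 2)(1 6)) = 10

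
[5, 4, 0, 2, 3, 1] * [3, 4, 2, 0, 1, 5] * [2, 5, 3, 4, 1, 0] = [0, 5, 4, 3, 2, 1]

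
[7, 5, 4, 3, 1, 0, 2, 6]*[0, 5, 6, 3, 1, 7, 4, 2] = [2, 7, 1, 3, 5, 0, 6, 4]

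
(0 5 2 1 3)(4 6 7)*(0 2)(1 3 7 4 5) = (0 1 7 5)(2 3)(4 6)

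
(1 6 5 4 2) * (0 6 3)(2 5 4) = (0 6 4 5 2 1 3)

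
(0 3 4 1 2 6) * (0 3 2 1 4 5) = (0 2 6 3 5)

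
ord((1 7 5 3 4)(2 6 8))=15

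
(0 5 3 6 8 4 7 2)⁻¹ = (0 2 7 4 8 6 3 5)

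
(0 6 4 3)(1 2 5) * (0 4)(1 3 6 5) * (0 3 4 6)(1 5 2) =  (0 2 5 4)(3 6)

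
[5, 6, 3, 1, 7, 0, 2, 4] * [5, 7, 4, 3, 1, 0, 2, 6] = [0, 2, 3, 7, 6, 5, 4, 1]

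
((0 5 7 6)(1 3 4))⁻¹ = (0 6 7 5)(1 4 3)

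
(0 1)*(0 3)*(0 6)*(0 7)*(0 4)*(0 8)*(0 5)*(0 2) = (0 1 3 6 7 4 8 5 2)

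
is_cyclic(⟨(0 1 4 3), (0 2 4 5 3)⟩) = no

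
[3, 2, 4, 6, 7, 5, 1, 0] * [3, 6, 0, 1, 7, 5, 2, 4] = [1, 0, 7, 2, 4, 5, 6, 3]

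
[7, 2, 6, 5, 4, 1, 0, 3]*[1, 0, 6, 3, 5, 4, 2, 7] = [7, 6, 2, 4, 5, 0, 1, 3]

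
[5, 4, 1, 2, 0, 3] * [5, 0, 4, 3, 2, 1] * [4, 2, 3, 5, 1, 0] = [2, 3, 4, 1, 0, 5]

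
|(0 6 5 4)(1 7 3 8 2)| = 20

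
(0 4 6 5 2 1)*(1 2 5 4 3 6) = (0 3 6 4 1)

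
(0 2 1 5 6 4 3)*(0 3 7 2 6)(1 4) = (0 6 1 5)(2 4 7)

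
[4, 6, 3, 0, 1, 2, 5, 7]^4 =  [5, 3, 1, 6, 2, 4, 0, 7]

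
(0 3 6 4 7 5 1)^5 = (0 5 4 3 1 7 6)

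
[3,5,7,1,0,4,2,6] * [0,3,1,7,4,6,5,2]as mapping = [0→7,1→6,2→2,3→3,4→0,5→4,6→1,7→5]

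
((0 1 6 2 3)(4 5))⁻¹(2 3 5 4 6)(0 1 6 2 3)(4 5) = (0 4 5 2 3)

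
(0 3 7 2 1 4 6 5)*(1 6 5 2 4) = (0 3 7 4 5)(2 6)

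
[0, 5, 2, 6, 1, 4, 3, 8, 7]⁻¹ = [0, 4, 2, 6, 5, 1, 3, 8, 7]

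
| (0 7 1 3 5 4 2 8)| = 8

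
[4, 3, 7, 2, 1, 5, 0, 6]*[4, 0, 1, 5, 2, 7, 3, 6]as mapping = [0→2, 1→5, 2→6, 3→1, 4→0, 5→7, 6→4, 7→3]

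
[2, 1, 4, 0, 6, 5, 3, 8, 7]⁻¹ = [3, 1, 0, 6, 2, 5, 4, 8, 7]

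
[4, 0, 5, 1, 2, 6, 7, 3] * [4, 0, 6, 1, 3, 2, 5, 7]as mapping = [0→3, 1→4, 2→2, 3→0, 4→6, 5→5, 6→7, 7→1]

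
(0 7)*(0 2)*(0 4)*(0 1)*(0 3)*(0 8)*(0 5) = (0 7 2 4 1 3 8 5)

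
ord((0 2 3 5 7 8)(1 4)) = 6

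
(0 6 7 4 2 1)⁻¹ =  (0 1 2 4 7 6)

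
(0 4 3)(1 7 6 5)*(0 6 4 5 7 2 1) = (0 5)(1 2)(3 6 7 4)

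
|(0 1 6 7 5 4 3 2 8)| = 9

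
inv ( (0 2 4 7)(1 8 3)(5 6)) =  (0 7 4 2)(1 3 8)(5 6)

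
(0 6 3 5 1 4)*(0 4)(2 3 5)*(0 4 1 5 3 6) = (1 4)(2 6 3)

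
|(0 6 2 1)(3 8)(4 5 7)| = 12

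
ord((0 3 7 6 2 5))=6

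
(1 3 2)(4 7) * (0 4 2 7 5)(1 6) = (0 4 5)(1 3 7 2 6)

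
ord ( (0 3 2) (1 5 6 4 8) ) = 15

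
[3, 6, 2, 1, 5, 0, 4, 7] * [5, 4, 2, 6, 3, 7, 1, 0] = [6, 1, 2, 4, 7, 5, 3, 0]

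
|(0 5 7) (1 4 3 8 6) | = 15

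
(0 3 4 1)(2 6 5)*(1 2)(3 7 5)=(0 7 5 1)(2 6 3 4)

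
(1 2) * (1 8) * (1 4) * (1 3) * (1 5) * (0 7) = (0 7)(1 2 8 4 3 5)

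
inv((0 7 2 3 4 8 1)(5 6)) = (0 1 8 4 3 2 7)(5 6)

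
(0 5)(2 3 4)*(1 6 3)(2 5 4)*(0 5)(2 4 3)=(0 3 4)(1 6 2)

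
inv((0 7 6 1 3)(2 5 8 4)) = (0 3 1 6 7)(2 4 8 5)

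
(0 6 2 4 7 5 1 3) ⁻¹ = (0 3 1 5 7 4 2 6) 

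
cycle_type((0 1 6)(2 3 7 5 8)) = 3.5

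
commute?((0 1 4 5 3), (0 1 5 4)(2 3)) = no:(0 1 4 5 3)*(0 1 5 4)(2 3) = (0 5 2 3 1), (0 1 5 4)(2 3)*(0 1 4 5 3) = (0 4 1 3 2)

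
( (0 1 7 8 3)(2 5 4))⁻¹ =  (0 3 8 7 1)(2 4 5)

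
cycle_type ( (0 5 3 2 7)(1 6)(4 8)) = 2^2.5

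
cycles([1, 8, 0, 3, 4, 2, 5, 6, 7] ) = (0 1 8 7 6 5 2)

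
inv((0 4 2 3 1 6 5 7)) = (0 7 5 6 1 3 2 4)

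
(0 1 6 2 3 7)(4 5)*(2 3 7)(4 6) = (0 1 4 5 6 3 2 7)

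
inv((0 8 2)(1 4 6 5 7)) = (0 2 8)(1 7 5 6 4)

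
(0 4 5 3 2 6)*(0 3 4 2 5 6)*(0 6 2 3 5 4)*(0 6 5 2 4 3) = (2 5 6)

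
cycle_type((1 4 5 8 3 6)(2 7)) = 2.6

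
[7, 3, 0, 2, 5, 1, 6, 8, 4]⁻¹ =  [2, 5, 3, 1, 8, 4, 6, 0, 7]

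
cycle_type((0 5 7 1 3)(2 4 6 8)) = 4.5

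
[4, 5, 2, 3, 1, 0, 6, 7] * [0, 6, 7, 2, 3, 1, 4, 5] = [3, 1, 7, 2, 6, 0, 4, 5]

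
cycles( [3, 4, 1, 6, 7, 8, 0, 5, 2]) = (0 3 6) (1 4 7 5 8 2) 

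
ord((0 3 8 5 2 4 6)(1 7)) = 14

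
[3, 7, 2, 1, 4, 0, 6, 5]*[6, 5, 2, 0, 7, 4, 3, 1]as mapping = [0→0, 1→1, 2→2, 3→5, 4→7, 5→6, 6→3, 7→4]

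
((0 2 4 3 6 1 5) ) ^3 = (0 3 5 4 1 2 6) 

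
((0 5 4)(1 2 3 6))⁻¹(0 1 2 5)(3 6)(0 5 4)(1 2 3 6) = (1 6)(2 3 4 5)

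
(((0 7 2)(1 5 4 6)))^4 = (0 7 2)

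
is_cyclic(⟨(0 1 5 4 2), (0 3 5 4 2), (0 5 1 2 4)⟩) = no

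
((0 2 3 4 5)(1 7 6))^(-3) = (0 3 5 2 4)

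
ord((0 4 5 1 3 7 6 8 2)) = 9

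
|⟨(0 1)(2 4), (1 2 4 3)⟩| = 20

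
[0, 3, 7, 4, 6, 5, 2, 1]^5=[0, 7, 6, 1, 3, 5, 4, 2]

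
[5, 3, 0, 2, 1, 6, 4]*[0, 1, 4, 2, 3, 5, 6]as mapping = [0→5, 1→2, 2→0, 3→4, 4→1, 5→6, 6→3]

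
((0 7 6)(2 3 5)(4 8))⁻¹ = (0 6 7)(2 5 3)(4 8)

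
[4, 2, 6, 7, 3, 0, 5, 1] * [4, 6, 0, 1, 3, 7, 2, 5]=[3, 0, 2, 5, 1, 4, 7, 6]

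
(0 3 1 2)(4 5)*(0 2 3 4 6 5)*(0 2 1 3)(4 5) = (0 5 6 4 2 1)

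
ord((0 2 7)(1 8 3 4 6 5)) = 6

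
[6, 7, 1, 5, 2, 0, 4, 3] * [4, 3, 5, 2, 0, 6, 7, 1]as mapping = [0→7, 1→1, 2→3, 3→6, 4→5, 5→4, 6→0, 7→2]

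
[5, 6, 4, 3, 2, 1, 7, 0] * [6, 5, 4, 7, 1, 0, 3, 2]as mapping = [0→0, 1→3, 2→1, 3→7, 4→4, 5→5, 6→2, 7→6]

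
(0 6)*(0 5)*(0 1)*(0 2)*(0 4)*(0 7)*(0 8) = (0 6 5 1 2 4 7 8)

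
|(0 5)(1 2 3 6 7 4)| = 6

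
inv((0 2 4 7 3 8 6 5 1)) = (0 1 5 6 8 3 7 4 2)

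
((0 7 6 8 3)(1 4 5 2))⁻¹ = (0 3 8 6 7)(1 2 5 4)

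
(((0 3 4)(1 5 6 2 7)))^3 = (1 2 5 7 6)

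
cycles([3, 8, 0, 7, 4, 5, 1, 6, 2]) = (0 3 7 6 1 8 2)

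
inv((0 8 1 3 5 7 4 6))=(0 6 4 7 5 3 1 8)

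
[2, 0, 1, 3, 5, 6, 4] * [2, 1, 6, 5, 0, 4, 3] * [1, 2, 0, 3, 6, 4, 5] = [5, 0, 2, 4, 6, 3, 1]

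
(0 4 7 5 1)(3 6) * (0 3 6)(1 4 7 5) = (0 7 1 3)(4 5)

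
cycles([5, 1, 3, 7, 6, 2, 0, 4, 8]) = (0 5 2 3 7 4 6)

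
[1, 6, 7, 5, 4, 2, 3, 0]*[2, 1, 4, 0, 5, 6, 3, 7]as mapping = [0→1, 1→3, 2→7, 3→6, 4→5, 5→4, 6→0, 7→2]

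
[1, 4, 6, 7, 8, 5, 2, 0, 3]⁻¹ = [7, 0, 6, 8, 1, 5, 2, 3, 4]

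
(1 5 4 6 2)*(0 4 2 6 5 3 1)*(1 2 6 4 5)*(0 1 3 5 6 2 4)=(0 6)(1 5 2)(3 4)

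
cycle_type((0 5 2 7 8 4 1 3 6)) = 9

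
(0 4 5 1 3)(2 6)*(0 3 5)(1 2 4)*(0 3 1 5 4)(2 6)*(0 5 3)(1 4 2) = (0 3 4)(1 2)(5 6)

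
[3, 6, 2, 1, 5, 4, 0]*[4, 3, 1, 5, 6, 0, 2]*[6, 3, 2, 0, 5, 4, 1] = [4, 2, 3, 0, 6, 1, 5]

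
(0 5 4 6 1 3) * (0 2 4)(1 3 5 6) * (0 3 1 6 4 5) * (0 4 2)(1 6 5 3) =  (0 2 3)(1 4 5)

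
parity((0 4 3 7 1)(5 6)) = odd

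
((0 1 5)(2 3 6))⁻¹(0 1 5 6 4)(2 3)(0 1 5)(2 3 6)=(0 2 4 1 5)(3 6)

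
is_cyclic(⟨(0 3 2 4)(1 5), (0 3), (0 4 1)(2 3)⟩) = no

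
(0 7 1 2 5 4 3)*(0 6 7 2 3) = (0 2 5 4)(1 3 6 7)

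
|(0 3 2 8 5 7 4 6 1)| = 9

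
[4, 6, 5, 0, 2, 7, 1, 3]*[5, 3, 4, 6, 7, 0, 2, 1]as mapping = [0→7, 1→2, 2→0, 3→5, 4→4, 5→1, 6→3, 7→6]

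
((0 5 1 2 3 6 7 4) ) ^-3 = (0 6 1 4 3 5 7 2) 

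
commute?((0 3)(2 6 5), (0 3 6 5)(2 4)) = no:(0 3)(2 6 5) * (0 3 6 5)(2 4) = (0 6)(2 5 4), (0 3 6 5)(2 4) * (0 3)(2 6 5) = (2 4 6)(3 5)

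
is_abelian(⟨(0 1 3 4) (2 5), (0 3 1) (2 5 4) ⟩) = no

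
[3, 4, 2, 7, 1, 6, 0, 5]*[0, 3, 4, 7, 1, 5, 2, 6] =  [7, 1, 4, 6, 3, 2, 0, 5]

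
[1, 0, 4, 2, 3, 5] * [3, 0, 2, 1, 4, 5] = [0, 3, 4, 2, 1, 5]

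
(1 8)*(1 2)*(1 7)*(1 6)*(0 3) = (0 3)(1 8 2 7 6)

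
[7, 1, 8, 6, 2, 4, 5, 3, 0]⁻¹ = [8, 1, 4, 7, 5, 6, 3, 0, 2]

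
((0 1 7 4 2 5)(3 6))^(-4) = (0 7 2)(1 4 5)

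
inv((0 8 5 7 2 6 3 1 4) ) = (0 4 1 3 6 2 7 5 8) 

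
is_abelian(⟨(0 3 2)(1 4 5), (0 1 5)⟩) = no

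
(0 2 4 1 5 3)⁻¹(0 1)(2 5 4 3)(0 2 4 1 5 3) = (0 4 3 1)(2 5)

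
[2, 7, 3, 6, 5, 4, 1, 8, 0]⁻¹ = [8, 6, 0, 2, 5, 4, 3, 1, 7]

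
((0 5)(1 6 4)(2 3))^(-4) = (1 4 6)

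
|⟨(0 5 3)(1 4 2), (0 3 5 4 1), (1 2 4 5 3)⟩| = 360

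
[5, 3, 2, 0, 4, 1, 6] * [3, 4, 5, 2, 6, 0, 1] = [0, 2, 5, 3, 6, 4, 1]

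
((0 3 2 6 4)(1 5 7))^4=(0 4 6 2 3)(1 5 7)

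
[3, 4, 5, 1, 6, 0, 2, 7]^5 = [2, 0, 4, 5, 3, 6, 1, 7]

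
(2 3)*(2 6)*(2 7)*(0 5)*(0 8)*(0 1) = (0 5 8 1)(2 3 6 7)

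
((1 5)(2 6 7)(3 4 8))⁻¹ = (1 5)(2 7 6)(3 8 4)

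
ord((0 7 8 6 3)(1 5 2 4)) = 20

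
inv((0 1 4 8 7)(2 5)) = (0 7 8 4 1)(2 5)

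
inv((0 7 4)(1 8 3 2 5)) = (0 4 7)(1 5 2 3 8)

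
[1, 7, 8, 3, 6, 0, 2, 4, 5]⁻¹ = [5, 0, 6, 3, 7, 8, 4, 1, 2]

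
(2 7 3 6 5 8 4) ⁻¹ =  (2 4 8 5 6 3 7) 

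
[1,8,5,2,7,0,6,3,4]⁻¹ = [5,0,3,7,8,2,6,4,1]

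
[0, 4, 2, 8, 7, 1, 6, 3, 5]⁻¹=[0, 5, 2, 7, 1, 8, 6, 4, 3]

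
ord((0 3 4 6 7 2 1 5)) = 8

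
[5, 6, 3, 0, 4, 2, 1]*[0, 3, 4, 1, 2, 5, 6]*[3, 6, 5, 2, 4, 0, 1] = [0, 1, 6, 3, 5, 4, 2]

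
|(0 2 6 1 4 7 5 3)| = 8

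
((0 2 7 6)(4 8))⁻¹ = (0 6 7 2)(4 8)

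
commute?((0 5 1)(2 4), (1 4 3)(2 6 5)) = no:(0 5 1)(2 4)*(1 4 3)(2 6 5) = (0 2 3 1)(4 6 5), (1 4 3)(2 6 5)*(0 5 1)(2 4) = (0 5 4 3)(1 2 6)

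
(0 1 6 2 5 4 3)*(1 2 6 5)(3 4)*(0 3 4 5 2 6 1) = (0 6 1 2)(4 5)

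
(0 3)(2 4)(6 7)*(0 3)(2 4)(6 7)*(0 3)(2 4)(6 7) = (0 3)(2 4)(6 7)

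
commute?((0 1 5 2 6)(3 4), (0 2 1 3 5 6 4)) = no:(0 1 5 2 6)(3 4) * (0 2 1 3 5 6 4) = (0 3)(1 6 2 4 5), (0 2 1 3 5 6 4) * (0 1 5 2 6)(3 4) = (0 6 3 2 5)(1 4)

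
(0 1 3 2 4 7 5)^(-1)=(0 5 7 4 2 3 1)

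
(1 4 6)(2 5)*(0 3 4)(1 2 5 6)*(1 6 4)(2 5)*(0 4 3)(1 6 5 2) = (1 4 5)(2 3 6)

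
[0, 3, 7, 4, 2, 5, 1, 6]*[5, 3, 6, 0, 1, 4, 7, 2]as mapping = [0→5, 1→0, 2→2, 3→1, 4→6, 5→4, 6→3, 7→7]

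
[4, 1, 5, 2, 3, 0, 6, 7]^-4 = [4, 1, 5, 2, 3, 0, 6, 7]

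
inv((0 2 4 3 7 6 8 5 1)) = (0 1 5 8 6 7 3 4 2)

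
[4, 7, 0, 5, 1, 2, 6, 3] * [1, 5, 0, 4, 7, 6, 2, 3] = [7, 3, 1, 6, 5, 0, 2, 4]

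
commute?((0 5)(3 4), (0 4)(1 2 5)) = no:(0 5)(3 4) * (0 4)(1 2 5) = (0 1 2 5 4 3), (0 4)(1 2 5) * (0 5)(3 4) = (0 3 4 5 1 2)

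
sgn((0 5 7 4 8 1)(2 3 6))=-1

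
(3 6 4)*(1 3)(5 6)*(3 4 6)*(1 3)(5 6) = (1 4 3 6 5)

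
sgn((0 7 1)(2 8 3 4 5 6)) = -1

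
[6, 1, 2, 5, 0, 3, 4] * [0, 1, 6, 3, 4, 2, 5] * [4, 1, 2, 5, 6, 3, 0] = [3, 1, 0, 2, 4, 5, 6]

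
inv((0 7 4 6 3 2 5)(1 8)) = (0 5 2 3 6 4 7)(1 8)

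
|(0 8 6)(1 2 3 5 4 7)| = 6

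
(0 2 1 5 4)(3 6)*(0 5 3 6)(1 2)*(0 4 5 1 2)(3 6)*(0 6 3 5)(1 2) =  (0 1 3 4 2 6 5)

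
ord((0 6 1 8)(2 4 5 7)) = 4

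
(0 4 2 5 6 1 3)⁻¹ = (0 3 1 6 5 2 4)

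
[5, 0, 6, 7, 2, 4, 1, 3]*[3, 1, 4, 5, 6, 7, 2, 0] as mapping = [0→7, 1→3, 2→2, 3→0, 4→4, 5→6, 6→1, 7→5] 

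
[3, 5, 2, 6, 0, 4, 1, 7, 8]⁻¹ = [4, 6, 2, 0, 5, 1, 3, 7, 8]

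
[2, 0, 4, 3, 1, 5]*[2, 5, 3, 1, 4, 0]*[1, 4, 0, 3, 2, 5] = [3, 0, 2, 4, 5, 1]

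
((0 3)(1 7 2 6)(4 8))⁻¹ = (0 3)(1 6 2 7)(4 8)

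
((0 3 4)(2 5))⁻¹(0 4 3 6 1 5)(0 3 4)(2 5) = (0 4 6 1 2 3)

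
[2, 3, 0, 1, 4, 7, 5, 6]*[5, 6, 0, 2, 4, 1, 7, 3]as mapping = [0→0, 1→2, 2→5, 3→6, 4→4, 5→3, 6→1, 7→7]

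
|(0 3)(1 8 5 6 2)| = 10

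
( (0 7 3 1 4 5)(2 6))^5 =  (0 5 4 1 3 7)(2 6)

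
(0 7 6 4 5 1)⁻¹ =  (0 1 5 4 6 7)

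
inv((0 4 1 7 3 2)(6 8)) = (0 2 3 7 1 4)(6 8)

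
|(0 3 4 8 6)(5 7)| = 10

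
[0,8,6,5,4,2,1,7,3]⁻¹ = [0,6,5,8,4,3,2,7,1]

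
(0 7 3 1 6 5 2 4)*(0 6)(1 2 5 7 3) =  (0 3 2 4 6 7 1)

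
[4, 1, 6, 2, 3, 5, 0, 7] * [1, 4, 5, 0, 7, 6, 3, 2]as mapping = [0→7, 1→4, 2→3, 3→5, 4→0, 5→6, 6→1, 7→2]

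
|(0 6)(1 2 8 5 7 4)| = 6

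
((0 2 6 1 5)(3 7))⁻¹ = (0 5 1 6 2)(3 7)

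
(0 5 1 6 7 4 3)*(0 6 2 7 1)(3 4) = (0 5)(1 2 7 3 6)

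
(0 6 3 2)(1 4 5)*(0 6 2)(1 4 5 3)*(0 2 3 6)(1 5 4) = (0 3 2)(1 4 6 5)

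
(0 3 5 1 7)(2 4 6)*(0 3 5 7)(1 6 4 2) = (0 5 6 1)(3 7)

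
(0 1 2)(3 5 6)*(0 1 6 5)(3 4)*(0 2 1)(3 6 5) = (0 5 3 2)(4 6)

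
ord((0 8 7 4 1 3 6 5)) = 8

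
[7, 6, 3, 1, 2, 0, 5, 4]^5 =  [1, 4, 0, 7, 5, 3, 2, 6]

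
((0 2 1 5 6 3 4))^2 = (0 1 6 4 2 5 3)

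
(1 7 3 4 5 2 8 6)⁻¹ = (1 6 8 2 5 4 3 7)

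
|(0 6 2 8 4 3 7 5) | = 8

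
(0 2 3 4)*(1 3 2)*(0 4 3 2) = (0 1 2) 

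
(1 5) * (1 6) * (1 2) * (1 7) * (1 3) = (1 5 6 2 7 3)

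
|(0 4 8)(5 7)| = 6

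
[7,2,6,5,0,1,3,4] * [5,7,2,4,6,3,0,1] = [1,2,0,3,5,7,4,6]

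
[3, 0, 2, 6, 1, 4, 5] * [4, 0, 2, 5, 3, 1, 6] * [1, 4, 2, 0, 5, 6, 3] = [6, 5, 2, 3, 1, 0, 4] 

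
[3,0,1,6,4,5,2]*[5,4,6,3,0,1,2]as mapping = [0→3,1→5,2→4,3→2,4→0,5→1,6→6]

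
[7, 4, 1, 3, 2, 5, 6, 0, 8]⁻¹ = [7, 2, 4, 3, 1, 5, 6, 0, 8]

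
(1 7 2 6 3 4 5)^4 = (1 3 7 4 2 5 6)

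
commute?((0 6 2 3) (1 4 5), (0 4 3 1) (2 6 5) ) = no:(0 6 2 3) (1 4 5)*(0 4 3 1) (2 6 5) = (0 5) (1 3 4 2), (0 4 3 1) (2 6 5)*(0 6 2 3) (1 4 5) = (0 5 3 4) (1 6) 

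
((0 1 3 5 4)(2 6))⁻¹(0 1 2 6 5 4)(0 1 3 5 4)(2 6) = (0 1 3 6 2 4)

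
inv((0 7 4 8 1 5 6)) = (0 6 5 1 8 4 7)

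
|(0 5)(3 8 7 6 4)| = 10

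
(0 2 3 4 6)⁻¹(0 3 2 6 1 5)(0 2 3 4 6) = (0 1 5 2 4 3)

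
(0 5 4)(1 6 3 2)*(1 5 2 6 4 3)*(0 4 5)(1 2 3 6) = (0 3 1 5 6 2)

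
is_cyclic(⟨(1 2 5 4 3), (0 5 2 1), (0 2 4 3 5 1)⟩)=no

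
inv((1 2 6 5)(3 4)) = (1 5 6 2)(3 4)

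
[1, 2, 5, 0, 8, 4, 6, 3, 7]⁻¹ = [3, 0, 1, 7, 5, 2, 6, 8, 4]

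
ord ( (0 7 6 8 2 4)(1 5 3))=6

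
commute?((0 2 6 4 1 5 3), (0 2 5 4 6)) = no:(0 2 6 4 1 5 3) * (0 2 5 4 6) = (0 5 3 2)(1 4), (0 2 5 4 6) * (0 2 6 4 1 5 3) = (0 6 2 3)(1 5)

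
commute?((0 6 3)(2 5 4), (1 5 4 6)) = no:(0 6 3)(2 5 4)*(1 5 4 6) = (0 1 5 6 3)(2 4), (1 5 4 6)*(0 6 3)(2 5 4) = (0 6 1 4 3)(2 5)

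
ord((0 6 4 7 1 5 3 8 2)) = 9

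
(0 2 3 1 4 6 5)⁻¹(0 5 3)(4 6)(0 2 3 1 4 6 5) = (0 1 2)(5 6)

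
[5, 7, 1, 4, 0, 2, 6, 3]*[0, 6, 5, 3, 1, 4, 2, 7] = [4, 7, 6, 1, 0, 5, 2, 3]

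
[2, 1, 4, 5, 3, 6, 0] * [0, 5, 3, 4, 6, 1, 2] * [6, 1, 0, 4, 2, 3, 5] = [4, 3, 5, 1, 2, 0, 6]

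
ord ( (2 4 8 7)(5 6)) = 4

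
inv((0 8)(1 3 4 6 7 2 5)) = (0 8)(1 5 2 7 6 4 3)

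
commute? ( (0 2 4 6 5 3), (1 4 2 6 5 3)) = no: (0 2 4 6 5 3) * (1 4 2 6 5 3) = (0 6 3)(1 4 5), (1 4 2 6 5 3) * (0 2 4 6 5 3) = (0 2 5)(1 6 3)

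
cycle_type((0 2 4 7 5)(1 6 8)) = 3.5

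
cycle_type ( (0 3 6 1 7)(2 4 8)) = 3.5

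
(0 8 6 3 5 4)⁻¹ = (0 4 5 3 6 8)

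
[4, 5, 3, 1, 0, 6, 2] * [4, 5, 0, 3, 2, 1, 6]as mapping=[0→2, 1→1, 2→3, 3→5, 4→4, 5→6, 6→0]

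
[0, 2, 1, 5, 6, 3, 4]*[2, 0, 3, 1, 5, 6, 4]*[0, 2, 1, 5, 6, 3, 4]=[1, 5, 0, 4, 6, 2, 3]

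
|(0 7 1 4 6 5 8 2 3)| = 9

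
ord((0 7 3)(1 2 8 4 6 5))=6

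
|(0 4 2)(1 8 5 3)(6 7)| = 12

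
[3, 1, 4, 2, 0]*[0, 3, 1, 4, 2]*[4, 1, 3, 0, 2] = [2, 0, 3, 1, 4]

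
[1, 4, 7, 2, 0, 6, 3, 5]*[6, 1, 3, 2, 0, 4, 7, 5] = [1, 0, 5, 3, 6, 7, 2, 4]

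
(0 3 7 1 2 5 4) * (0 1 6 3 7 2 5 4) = (0 7 6 3 2 4 1 5)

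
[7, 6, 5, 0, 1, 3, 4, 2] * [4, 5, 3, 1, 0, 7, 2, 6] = [6, 2, 7, 4, 5, 1, 0, 3]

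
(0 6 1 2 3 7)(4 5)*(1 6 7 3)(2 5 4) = (0 7)(1 5 2)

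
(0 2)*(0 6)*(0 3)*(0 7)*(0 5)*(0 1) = (0 2 6 3 7 5 1)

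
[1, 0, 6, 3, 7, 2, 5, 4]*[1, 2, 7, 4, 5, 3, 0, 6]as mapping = [0→2, 1→1, 2→0, 3→4, 4→6, 5→7, 6→3, 7→5]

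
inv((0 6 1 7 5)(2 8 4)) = (0 5 7 1 6)(2 4 8)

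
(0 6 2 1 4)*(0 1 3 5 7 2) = (0 6)(1 4)(2 3 5 7)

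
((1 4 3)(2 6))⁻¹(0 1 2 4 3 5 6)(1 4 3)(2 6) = (0 4 6 3 1 5 2)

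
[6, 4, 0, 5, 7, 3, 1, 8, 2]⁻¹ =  [2, 6, 8, 5, 1, 3, 0, 4, 7]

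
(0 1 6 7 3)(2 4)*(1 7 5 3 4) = (0 7 4 2 1 6 5 3)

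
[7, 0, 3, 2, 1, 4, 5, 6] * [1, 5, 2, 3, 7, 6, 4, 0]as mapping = [0→0, 1→1, 2→3, 3→2, 4→5, 5→7, 6→6, 7→4]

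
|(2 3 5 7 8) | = 5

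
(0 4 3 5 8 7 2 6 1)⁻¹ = (0 1 6 2 7 8 5 3 4)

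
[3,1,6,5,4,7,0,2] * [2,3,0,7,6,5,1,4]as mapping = [0→7,1→3,2→1,3→5,4→6,5→4,6→2,7→0]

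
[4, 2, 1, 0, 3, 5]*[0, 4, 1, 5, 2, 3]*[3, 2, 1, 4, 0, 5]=[1, 2, 0, 3, 5, 4]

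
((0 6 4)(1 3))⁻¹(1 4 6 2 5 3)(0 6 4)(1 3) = (0 4 2 5 1 3)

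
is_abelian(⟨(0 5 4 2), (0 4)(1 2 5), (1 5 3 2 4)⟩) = no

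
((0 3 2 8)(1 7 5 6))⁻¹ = (0 8 2 3)(1 6 5 7)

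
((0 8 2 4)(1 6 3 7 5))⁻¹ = (0 4 2 8)(1 5 7 3 6)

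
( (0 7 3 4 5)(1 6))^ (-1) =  (0 5 4 3 7)(1 6)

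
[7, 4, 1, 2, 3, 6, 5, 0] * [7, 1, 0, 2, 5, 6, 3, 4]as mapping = [0→4, 1→5, 2→1, 3→0, 4→2, 5→3, 6→6, 7→7]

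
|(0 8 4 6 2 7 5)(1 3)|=14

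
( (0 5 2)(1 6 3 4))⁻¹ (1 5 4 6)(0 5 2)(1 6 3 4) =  (1 3 6 2)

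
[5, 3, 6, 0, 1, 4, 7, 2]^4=[3, 4, 6, 1, 5, 0, 7, 2]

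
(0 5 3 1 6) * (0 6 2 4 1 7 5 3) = (0 3 7 5)(1 2 4)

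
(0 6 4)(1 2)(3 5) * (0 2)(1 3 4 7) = (0 6 7 1)(2 3 5 4)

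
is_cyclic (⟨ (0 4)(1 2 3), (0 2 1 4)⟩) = no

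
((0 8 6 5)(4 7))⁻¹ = (0 5 6 8)(4 7)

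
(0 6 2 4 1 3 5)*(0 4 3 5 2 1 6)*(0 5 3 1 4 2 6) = (0 5 2 1 3 6 4)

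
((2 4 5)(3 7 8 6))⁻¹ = (2 5 4)(3 6 8 7)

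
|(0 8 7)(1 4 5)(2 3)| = 6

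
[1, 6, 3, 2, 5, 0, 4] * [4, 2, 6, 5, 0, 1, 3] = [2, 3, 5, 6, 1, 4, 0]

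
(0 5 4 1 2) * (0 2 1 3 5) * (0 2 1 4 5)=(0 2 1 4 3)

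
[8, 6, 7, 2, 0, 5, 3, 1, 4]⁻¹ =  [4, 7, 3, 6, 8, 5, 1, 2, 0]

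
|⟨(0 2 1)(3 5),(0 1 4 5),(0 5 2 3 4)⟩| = 720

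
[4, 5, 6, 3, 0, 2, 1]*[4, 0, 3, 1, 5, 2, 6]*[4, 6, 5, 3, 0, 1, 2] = [1, 5, 2, 6, 0, 3, 4]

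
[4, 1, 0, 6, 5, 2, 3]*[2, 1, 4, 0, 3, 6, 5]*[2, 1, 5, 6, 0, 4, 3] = [6, 1, 5, 4, 3, 0, 2]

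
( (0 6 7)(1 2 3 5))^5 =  (0 7 6)(1 2 3 5)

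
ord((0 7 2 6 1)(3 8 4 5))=20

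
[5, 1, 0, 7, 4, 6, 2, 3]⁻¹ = [2, 1, 6, 7, 4, 0, 5, 3]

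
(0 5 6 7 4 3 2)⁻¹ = (0 2 3 4 7 6 5)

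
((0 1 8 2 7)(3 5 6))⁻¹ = (0 7 2 8 1)(3 6 5)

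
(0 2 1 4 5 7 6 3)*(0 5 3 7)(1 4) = (0 2 4 3 5)(6 7)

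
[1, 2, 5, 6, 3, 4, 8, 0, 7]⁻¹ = [7, 0, 1, 4, 5, 2, 3, 8, 6]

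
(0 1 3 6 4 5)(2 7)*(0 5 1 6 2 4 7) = (0 6 7 4 1 3 2)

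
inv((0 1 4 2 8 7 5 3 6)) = (0 6 3 5 7 8 2 4 1)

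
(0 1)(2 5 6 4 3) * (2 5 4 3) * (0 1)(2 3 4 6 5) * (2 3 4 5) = (2 6 5)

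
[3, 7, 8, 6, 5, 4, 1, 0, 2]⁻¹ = [7, 6, 8, 0, 5, 4, 3, 1, 2]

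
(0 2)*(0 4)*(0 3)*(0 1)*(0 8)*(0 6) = (0 2 4 3 1 8 6)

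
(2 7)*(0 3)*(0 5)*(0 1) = (0 3 5 1)(2 7)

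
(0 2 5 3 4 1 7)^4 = (0 4 2 1 5 7 3)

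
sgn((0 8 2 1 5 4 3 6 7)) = 1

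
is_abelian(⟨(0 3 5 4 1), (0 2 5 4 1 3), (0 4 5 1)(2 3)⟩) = no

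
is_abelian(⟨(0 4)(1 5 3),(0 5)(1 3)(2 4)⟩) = no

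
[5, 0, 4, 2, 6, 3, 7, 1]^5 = [6, 4, 0, 1, 5, 7, 3, 2]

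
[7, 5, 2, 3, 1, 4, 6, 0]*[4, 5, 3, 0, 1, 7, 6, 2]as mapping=[0→2, 1→7, 2→3, 3→0, 4→5, 5→1, 6→6, 7→4]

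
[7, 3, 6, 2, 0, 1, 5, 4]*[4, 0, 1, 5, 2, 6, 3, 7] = [7, 5, 3, 1, 4, 0, 6, 2]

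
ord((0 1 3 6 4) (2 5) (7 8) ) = 10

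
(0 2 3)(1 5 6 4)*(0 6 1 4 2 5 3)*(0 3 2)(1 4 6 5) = (0 1 2 3 5 4 6)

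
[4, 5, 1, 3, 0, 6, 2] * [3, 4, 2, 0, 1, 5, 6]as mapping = [0→1, 1→5, 2→4, 3→0, 4→3, 5→6, 6→2]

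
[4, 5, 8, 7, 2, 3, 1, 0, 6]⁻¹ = [7, 6, 4, 5, 0, 1, 8, 3, 2]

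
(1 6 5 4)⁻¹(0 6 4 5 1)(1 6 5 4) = (0 5 1 4 6)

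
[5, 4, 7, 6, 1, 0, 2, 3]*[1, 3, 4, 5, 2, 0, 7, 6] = [0, 2, 6, 7, 3, 1, 4, 5]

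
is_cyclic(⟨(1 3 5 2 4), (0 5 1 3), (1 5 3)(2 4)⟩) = no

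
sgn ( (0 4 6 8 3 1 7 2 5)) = 1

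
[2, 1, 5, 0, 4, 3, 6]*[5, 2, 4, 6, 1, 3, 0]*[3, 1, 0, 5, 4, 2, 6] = [4, 0, 5, 2, 1, 6, 3]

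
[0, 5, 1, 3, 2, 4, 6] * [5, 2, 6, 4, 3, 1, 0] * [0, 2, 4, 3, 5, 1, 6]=[1, 2, 4, 5, 6, 3, 0]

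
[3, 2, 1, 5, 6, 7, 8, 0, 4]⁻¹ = [7, 2, 1, 0, 8, 3, 4, 5, 6]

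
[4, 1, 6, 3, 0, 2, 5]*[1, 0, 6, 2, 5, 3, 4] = [5, 0, 4, 2, 1, 6, 3]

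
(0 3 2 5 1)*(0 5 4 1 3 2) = (0 2 4 1 5 3)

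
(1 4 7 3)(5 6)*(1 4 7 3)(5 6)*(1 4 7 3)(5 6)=(1 3 7 4)(5 6)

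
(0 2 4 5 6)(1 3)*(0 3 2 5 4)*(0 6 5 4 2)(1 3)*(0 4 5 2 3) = (0 5 2 6 1 4 3)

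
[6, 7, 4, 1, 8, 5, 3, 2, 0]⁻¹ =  [8, 3, 7, 6, 2, 5, 0, 1, 4]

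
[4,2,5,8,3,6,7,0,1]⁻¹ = [7,8,1,4,0,2,5,6,3]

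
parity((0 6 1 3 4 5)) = odd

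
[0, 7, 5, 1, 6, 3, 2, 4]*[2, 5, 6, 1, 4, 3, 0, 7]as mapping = [0→2, 1→7, 2→3, 3→5, 4→0, 5→1, 6→6, 7→4]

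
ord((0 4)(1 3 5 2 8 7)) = 6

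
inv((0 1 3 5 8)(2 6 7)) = (0 8 5 3 1)(2 7 6)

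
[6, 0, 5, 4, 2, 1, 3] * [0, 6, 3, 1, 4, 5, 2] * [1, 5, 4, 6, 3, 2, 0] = [4, 1, 2, 3, 6, 0, 5]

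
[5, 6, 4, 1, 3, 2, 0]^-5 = [2, 0, 3, 6, 1, 4, 5]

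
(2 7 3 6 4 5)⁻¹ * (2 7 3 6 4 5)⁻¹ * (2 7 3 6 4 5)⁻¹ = (2 6)(3 5)(4 7)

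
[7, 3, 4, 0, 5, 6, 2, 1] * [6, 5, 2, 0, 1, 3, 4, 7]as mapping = [0→7, 1→0, 2→1, 3→6, 4→3, 5→4, 6→2, 7→5]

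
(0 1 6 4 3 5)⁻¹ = (0 5 3 4 6 1)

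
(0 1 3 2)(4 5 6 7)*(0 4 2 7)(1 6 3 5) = (0 6)(1 5 3 7 2 4)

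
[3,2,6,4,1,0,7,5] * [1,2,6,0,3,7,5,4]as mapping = [0→0,1→6,2→5,3→3,4→2,5→1,6→4,7→7]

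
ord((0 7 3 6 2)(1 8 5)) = 15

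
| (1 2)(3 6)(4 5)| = 2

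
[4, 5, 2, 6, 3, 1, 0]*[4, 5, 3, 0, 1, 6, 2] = [1, 6, 3, 2, 0, 5, 4]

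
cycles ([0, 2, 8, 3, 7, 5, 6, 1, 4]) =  (1 2 8 4 7)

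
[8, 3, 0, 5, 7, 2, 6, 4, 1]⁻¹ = [2, 8, 5, 1, 7, 3, 6, 4, 0]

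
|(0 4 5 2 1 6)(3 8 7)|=6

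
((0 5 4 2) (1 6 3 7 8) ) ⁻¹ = (0 2 4 5) (1 8 7 3 6) 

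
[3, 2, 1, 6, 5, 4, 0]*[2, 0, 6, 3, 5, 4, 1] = [3, 6, 0, 1, 4, 5, 2]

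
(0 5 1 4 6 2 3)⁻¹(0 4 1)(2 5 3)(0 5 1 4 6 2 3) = (0 3 1)(4 5 6)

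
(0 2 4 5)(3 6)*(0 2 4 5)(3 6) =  (0 4)(2 5)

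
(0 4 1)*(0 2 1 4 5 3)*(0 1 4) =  (0 5 3 1 2 4)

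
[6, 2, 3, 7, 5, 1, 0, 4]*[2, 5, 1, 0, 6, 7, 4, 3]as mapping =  [0→4, 1→1, 2→0, 3→3, 4→7, 5→5, 6→2, 7→6]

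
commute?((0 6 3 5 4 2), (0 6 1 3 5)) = no:(0 6 3 5 4 2)*(0 6 1 3 5) = (0 1 3)(2 6 5 4), (0 6 1 3 5)*(0 6 3 5 4 2) = (0 3 4 2)(1 5 6)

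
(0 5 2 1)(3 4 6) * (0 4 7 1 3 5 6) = (0 6 5 2 3 7 1 4)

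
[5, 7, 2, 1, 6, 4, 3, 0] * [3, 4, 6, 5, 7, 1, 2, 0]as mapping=[0→1, 1→0, 2→6, 3→4, 4→2, 5→7, 6→5, 7→3]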